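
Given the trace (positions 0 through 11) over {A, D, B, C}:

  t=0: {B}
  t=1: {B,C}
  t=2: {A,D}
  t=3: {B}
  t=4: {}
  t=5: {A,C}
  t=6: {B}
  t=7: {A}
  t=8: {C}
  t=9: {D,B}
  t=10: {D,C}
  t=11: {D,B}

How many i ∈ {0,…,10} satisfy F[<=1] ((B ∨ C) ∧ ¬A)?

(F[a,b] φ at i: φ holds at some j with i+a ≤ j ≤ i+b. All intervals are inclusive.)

Evaluate at each i in [0,10]:
  i=0: ✓ (witness j=0)
  i=1: ✓ (witness j=1)
  i=2: ✓ (witness j=3)
  i=3: ✓ (witness j=3)
  i=4: ✗ (none in [4,5])
  i=5: ✓ (witness j=6)
  i=6: ✓ (witness j=6)
  i=7: ✓ (witness j=8)
  i=8: ✓ (witness j=8)
  i=9: ✓ (witness j=9)
  i=10: ✓ (witness j=10)
Positions where it holds: {0, 1, 2, 3, 5, 6, 7, 8, 9, 10} → 10.

10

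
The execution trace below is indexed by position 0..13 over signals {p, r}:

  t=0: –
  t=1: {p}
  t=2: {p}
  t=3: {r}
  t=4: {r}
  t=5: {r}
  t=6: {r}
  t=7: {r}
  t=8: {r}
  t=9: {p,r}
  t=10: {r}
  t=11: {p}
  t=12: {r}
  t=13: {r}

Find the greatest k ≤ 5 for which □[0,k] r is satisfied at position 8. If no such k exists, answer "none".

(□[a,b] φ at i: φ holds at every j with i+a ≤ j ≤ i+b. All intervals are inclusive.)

r must hold from j=8 onward; find where it first fails.
  j=8: holds
  j=9: holds
  j=10: holds
  j=11: fails
Holds on [8,10], so largest k = 2.

2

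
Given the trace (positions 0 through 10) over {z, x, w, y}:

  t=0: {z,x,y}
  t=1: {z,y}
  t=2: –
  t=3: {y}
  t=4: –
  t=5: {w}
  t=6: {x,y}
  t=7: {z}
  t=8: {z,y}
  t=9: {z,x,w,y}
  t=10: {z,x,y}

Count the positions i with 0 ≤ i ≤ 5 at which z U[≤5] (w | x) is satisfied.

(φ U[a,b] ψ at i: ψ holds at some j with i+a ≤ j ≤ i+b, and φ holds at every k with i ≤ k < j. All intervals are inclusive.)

Evaluate at each i in [0,5]:
  i=0: ✓ (rhs at j=0)
  i=1: ✗ (lhs fails at k=2 before rhs at j=5)
  i=2: ✗ (lhs fails at k=2 before rhs at j=5)
  i=3: ✗ (lhs fails at k=3 before rhs at j=5)
  i=4: ✗ (lhs fails at k=4 before rhs at j=5)
  i=5: ✓ (rhs at j=5)
Positions where it holds: {0, 5} → 2.

2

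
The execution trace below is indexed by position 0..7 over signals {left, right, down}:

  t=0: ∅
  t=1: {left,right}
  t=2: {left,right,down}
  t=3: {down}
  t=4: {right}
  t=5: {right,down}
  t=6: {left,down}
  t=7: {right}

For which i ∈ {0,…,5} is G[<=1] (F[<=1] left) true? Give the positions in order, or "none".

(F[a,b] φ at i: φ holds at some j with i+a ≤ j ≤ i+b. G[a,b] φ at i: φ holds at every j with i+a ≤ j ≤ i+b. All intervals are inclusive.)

Evaluate at each i in [0,5]:
  i=0: ✓ (all of [0,1])
  i=1: ✓ (all of [1,2])
  i=2: ✗ (fails at j=3)
  i=3: ✗ (fails at j=3)
  i=4: ✗ (fails at j=4)
  i=5: ✓ (all of [5,6])

0, 1, 5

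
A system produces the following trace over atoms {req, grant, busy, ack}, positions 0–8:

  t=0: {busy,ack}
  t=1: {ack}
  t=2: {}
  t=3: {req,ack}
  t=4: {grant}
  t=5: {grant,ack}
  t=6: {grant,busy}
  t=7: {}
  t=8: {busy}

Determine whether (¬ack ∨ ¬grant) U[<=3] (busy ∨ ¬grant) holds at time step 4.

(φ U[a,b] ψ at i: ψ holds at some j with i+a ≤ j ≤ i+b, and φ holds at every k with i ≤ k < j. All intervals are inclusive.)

Need some j in [4,7] with (busy ∨ ¬grant), and (¬ack ∨ ¬grant) at every k in [4,j-1].
  j=4: (busy ∨ ¬grant) false.
  j=5: (busy ∨ ¬grant) false.
  j=6: (busy ∨ ¬grant) holds, but (¬ack ∨ ¬grant) fails at k=5 → not this j.
  j=7: (busy ∨ ¬grant) holds, but (¬ack ∨ ¬grant) fails at k=5 → not this j.
No j in the window works → until fails.

Does not hold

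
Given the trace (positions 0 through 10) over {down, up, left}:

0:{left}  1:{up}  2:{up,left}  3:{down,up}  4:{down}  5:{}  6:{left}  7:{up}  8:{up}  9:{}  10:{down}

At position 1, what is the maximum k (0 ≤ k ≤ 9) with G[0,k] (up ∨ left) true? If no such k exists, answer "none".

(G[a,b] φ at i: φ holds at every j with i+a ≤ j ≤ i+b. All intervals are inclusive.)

(up ∨ left) must hold from j=1 onward; find where it first fails.
  j=1: holds
  j=2: holds
  j=3: holds
  j=4: fails
Holds on [1,3], so largest k = 2.

2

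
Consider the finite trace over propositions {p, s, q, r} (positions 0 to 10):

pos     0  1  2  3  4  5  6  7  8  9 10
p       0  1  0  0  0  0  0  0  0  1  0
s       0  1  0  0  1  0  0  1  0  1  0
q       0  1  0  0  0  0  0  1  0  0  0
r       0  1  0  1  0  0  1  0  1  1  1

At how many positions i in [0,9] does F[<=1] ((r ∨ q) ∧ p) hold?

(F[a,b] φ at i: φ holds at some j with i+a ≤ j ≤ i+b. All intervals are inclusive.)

4

Evaluate at each i in [0,9]:
  i=0: ✓ (witness j=1)
  i=1: ✓ (witness j=1)
  i=2: ✗ (none in [2,3])
  i=3: ✗ (none in [3,4])
  i=4: ✗ (none in [4,5])
  i=5: ✗ (none in [5,6])
  i=6: ✗ (none in [6,7])
  i=7: ✗ (none in [7,8])
  i=8: ✓ (witness j=9)
  i=9: ✓ (witness j=9)
Positions where it holds: {0, 1, 8, 9} → 4.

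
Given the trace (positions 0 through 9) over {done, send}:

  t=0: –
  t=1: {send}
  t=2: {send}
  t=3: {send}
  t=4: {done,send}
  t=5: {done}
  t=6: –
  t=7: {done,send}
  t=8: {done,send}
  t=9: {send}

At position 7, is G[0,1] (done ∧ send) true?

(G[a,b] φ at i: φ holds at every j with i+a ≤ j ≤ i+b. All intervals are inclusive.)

Yes

Check (done ∧ send) at every j in [7,8]:
  j=7: true
  j=8: true
All positions satisfy it → formula holds.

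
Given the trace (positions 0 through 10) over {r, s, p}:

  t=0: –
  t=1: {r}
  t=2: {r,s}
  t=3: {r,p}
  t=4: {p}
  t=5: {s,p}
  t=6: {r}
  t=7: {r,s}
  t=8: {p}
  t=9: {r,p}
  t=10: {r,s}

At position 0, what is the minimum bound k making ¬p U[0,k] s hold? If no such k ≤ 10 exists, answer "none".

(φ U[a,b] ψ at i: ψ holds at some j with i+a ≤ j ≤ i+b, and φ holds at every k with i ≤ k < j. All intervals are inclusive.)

Need earliest j ≥ 0 with s, and ¬p at every k in [0,j-1].
  j=0: rhs fails.
  j=1: rhs fails.
  j=2: rhs holds; lhs holds on [0,1]. k = 2.

2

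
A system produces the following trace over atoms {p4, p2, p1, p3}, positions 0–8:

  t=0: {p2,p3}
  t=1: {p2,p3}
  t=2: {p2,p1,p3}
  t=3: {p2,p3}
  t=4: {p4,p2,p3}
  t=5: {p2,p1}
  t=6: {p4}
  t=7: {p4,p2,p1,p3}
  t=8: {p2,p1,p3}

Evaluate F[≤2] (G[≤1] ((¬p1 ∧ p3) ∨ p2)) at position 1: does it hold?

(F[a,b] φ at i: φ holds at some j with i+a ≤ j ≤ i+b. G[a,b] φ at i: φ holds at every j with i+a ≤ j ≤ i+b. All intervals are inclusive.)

Check G[≤1] ((¬p1 ∧ p3) ∨ p2) at each j in [1,3]:
  j=1: holds on [1,2]
  j=2: holds on [2,3]
  j=3: holds on [3,4]
Found at j=1 → formula holds.

Holds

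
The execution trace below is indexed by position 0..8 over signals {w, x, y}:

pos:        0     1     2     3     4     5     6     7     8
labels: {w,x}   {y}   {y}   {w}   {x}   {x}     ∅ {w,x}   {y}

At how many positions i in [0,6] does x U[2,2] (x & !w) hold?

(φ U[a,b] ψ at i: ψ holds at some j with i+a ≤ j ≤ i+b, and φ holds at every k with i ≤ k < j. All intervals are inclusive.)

Evaluate at each i in [0,6]:
  i=0: ✗ (no rhs in [2,2])
  i=1: ✗ (no rhs in [3,3])
  i=2: ✗ (lhs fails at k=2 before rhs at j=4)
  i=3: ✗ (lhs fails at k=3 before rhs at j=5)
  i=4: ✗ (no rhs in [6,6])
  i=5: ✗ (no rhs in [7,7])
  i=6: ✗ (no rhs in [8,8])
Positions where it holds: {} → 0.

0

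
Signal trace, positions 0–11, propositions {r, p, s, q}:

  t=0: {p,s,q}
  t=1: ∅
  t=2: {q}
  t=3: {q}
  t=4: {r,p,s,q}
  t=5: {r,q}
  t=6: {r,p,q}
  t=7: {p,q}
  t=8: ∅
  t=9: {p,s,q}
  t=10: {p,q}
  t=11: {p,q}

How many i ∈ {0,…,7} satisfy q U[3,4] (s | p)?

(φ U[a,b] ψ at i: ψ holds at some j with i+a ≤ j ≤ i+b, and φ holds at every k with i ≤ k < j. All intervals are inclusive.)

Evaluate at each i in [0,7]:
  i=0: ✗ (lhs fails at k=1 before rhs at j=4)
  i=1: ✗ (lhs fails at k=1 before rhs at j=4)
  i=2: ✓ (rhs at j=6; lhs holds on [2,5])
  i=3: ✓ (rhs at j=6; lhs holds on [3,5])
  i=4: ✓ (rhs at j=7; lhs holds on [4,6])
  i=5: ✗ (lhs fails at k=8 before rhs at j=9)
  i=6: ✗ (lhs fails at k=8 before rhs at j=9)
  i=7: ✗ (lhs fails at k=8 before rhs at j=10)
Positions where it holds: {2, 3, 4} → 3.

3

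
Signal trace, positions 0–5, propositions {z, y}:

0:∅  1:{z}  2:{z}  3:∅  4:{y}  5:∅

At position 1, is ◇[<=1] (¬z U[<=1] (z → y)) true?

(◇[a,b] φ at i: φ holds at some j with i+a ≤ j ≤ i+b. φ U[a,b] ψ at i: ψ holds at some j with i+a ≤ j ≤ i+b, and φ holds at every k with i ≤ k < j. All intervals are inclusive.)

Does not hold

Check (¬z U[<=1] (z → y)) at each j in [1,2]:
  j=1: fails
  j=2: fails
No position in the window satisfies it → formula fails.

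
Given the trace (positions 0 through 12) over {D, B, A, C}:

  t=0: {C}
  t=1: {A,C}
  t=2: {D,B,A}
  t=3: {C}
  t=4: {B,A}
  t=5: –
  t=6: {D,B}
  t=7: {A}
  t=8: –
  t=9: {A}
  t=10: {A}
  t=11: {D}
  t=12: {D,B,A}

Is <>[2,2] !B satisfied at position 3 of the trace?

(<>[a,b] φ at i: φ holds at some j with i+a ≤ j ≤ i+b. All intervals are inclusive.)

Check !B at each j in [5,5]:
  j=5: true
Found at j=5 → formula holds.

Holds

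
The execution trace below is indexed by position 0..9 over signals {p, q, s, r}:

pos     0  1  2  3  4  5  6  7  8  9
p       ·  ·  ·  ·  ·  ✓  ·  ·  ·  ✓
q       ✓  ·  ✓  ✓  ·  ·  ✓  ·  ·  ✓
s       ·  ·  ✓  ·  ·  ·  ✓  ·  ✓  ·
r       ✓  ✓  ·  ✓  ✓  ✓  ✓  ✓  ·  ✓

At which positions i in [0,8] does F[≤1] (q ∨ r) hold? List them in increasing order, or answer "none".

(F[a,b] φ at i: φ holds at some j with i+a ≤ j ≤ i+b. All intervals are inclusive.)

0, 1, 2, 3, 4, 5, 6, 7, 8

Evaluate at each i in [0,8]:
  i=0: ✓ (witness j=0)
  i=1: ✓ (witness j=1)
  i=2: ✓ (witness j=2)
  i=3: ✓ (witness j=3)
  i=4: ✓ (witness j=4)
  i=5: ✓ (witness j=5)
  i=6: ✓ (witness j=6)
  i=7: ✓ (witness j=7)
  i=8: ✓ (witness j=9)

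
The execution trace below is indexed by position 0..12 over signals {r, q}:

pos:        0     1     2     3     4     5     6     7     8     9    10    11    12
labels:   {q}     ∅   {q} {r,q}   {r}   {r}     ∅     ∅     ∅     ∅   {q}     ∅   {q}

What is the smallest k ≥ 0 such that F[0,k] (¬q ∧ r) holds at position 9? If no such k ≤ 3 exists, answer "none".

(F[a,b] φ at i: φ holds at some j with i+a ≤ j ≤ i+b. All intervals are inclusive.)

Scan j = 9,10,… for (¬q ∧ r):
  j=9: fails
  j=10: fails
  j=11: fails
  j=12: fails
No j in [9,12] satisfies it → none.

none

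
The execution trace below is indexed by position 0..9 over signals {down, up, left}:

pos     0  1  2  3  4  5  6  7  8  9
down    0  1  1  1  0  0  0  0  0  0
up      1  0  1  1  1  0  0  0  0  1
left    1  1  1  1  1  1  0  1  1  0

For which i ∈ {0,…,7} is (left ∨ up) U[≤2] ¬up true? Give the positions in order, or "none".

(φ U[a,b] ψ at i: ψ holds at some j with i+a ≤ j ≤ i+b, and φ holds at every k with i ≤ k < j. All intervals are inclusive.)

0, 1, 3, 4, 5, 6, 7

Evaluate at each i in [0,7]:
  i=0: ✓ (rhs at j=1; lhs holds on [0,0])
  i=1: ✓ (rhs at j=1)
  i=2: ✗ (no rhs in [2,4])
  i=3: ✓ (rhs at j=5; lhs holds on [3,4])
  i=4: ✓ (rhs at j=5; lhs holds on [4,4])
  i=5: ✓ (rhs at j=5)
  i=6: ✓ (rhs at j=6)
  i=7: ✓ (rhs at j=7)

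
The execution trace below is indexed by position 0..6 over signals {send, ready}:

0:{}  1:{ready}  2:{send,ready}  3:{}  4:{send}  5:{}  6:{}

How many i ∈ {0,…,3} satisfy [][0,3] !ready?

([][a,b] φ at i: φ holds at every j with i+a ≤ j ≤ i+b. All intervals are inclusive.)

Evaluate at each i in [0,3]:
  i=0: ✗ (fails at j=1)
  i=1: ✗ (fails at j=1)
  i=2: ✗ (fails at j=2)
  i=3: ✓ (all of [3,6])
Positions where it holds: {3} → 1.

1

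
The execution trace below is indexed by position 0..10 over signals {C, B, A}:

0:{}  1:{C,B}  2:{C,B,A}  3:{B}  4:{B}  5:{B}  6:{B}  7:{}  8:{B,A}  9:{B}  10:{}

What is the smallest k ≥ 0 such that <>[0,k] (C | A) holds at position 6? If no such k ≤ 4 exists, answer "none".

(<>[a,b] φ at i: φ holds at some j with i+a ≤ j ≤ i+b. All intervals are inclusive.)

Scan j = 6,7,… for (C | A):
  j=6: fails
  j=7: fails
  j=8: holds
First hit at j=8, so smallest k = 8-6 = 2.

2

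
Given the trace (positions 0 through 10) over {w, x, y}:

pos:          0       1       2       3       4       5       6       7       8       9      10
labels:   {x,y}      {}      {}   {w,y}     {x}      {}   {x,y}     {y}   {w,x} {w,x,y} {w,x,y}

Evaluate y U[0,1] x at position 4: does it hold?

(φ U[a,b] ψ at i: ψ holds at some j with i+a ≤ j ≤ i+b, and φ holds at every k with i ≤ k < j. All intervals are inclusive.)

Yes

Need some j in [4,5] with x, and y at every k in [4,j-1].
  j=4: x holds; no prefix to check → satisfied.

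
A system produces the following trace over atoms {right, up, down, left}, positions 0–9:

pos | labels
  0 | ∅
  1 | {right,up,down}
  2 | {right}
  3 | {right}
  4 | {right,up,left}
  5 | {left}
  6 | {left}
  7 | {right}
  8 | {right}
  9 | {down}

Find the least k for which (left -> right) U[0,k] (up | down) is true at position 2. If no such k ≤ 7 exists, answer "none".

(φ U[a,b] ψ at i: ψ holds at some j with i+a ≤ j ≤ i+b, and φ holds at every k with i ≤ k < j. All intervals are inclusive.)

2

Need earliest j ≥ 2 with (up | down), and (left -> right) at every k in [2,j-1].
  j=2: rhs fails.
  j=3: rhs fails.
  j=4: rhs holds; lhs holds on [2,3]. k = 2.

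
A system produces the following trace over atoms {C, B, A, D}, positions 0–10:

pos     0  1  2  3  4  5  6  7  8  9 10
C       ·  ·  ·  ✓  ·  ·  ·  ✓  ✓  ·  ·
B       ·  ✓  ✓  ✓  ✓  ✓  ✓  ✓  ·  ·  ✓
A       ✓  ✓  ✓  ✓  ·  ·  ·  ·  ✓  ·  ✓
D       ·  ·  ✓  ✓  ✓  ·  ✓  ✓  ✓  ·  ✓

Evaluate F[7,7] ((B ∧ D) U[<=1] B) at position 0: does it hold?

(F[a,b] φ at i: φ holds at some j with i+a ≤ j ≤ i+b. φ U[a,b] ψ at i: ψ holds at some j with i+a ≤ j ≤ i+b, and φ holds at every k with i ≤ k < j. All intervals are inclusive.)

Check ((B ∧ D) U[<=1] B) at each j in [7,7]:
  j=7: holds
Found at j=7 → formula holds.

Holds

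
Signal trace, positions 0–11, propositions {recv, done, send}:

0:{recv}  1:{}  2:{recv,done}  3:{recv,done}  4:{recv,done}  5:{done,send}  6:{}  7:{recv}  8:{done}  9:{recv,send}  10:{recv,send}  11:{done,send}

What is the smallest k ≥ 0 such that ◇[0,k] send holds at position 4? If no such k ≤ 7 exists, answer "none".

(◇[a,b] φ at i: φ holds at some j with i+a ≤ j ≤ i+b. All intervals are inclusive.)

1

Scan j = 4,5,… for send:
  j=4: fails
  j=5: holds
First hit at j=5, so smallest k = 5-4 = 1.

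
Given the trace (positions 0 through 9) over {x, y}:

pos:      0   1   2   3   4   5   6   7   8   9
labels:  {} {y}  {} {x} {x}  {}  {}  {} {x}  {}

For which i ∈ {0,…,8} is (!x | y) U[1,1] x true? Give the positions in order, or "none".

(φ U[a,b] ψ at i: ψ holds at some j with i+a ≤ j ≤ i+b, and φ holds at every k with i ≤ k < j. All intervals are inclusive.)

2, 7

Evaluate at each i in [0,8]:
  i=0: ✗ (no rhs in [1,1])
  i=1: ✗ (no rhs in [2,2])
  i=2: ✓ (rhs at j=3; lhs holds on [2,2])
  i=3: ✗ (lhs fails at k=3 before rhs at j=4)
  i=4: ✗ (no rhs in [5,5])
  i=5: ✗ (no rhs in [6,6])
  i=6: ✗ (no rhs in [7,7])
  i=7: ✓ (rhs at j=8; lhs holds on [7,7])
  i=8: ✗ (no rhs in [9,9])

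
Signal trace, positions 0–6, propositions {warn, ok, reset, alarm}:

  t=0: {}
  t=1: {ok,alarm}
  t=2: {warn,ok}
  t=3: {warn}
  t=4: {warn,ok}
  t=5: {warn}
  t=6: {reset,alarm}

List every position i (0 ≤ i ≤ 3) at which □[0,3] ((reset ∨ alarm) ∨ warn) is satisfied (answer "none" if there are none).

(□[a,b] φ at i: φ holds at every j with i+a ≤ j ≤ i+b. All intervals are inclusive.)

Evaluate at each i in [0,3]:
  i=0: ✗ (fails at j=0)
  i=1: ✓ (all of [1,4])
  i=2: ✓ (all of [2,5])
  i=3: ✓ (all of [3,6])

1, 2, 3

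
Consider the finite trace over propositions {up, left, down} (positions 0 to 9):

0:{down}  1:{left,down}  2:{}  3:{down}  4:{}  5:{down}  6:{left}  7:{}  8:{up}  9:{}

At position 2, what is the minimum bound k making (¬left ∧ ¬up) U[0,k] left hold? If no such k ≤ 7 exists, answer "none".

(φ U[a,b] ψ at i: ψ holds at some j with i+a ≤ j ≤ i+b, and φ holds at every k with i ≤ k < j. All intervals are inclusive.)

4

Need earliest j ≥ 2 with left, and (¬left ∧ ¬up) at every k in [2,j-1].
  j=2: rhs fails.
  j=3: rhs fails.
  j=4: rhs fails.
  j=5: rhs fails.
  j=6: rhs holds; lhs holds on [2,5]. k = 4.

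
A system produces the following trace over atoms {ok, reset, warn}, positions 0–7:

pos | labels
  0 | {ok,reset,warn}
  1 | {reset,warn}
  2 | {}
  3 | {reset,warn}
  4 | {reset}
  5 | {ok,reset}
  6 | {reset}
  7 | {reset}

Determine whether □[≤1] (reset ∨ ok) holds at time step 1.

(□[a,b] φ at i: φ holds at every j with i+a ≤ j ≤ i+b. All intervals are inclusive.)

False

Check (reset ∨ ok) at every j in [1,2]:
  j=1: true
  j=2: false
Fails at j=2 → formula fails.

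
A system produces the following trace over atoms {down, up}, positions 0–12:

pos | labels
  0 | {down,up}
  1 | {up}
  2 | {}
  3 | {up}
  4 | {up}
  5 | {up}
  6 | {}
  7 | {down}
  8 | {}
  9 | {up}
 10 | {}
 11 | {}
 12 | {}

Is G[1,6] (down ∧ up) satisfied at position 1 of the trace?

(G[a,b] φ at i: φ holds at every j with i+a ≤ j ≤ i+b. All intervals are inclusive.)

Check (down ∧ up) at every j in [2,7]:
  j=2: false
  j=3: false
  j=4: false
  j=5: false
  j=6: false
  j=7: false
Fails at j=2 → formula fails.

False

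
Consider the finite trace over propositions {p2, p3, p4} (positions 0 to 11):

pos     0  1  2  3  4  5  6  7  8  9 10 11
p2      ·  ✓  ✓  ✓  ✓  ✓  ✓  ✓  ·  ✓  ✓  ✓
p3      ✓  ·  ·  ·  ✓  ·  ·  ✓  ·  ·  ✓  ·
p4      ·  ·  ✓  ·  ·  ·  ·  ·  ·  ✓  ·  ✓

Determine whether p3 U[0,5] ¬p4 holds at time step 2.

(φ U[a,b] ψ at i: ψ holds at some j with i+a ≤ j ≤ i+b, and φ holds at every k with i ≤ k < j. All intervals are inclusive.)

Need some j in [2,7] with ¬p4, and p3 at every k in [2,j-1].
  j=2: ¬p4 false.
  j=3: ¬p4 holds, but p3 fails at k=2 → not this j.
  j=4: ¬p4 holds, but p3 fails at k=2 → not this j.
  j=5: ¬p4 holds, but p3 fails at k=2 → not this j.
  j=6: ¬p4 holds, but p3 fails at k=2 → not this j.
  j=7: ¬p4 holds, but p3 fails at k=2 → not this j.
No j in the window works → until fails.

No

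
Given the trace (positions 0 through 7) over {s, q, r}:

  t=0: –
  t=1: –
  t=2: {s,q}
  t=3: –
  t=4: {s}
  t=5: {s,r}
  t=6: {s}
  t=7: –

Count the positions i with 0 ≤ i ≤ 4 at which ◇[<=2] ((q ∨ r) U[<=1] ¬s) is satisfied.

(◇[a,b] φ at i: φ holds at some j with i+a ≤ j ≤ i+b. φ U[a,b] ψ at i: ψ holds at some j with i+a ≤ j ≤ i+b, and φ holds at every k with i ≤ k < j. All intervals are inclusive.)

Evaluate at each i in [0,4]:
  i=0: ✓ (witness j=0)
  i=1: ✓ (witness j=1)
  i=2: ✓ (witness j=2)
  i=3: ✓ (witness j=3)
  i=4: ✗ (none in [4,6])
Positions where it holds: {0, 1, 2, 3} → 4.

4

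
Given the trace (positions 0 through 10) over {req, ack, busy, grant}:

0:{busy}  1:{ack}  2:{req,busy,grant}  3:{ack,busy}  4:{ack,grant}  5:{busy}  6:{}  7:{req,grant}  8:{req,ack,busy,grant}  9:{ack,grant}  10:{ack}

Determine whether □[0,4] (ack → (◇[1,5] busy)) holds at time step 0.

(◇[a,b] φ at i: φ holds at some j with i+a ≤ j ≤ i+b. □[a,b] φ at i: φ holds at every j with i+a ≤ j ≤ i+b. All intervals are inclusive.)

Yes

Check (ack → (◇[1,5] busy)) at every j in [0,4]:
  j=0: antecedent false → ✓
  j=1: antecedent true; consequent holds (witness at 2) → ✓
  j=2: antecedent false → ✓
  j=3: antecedent true; consequent holds (witness at 5) → ✓
  j=4: antecedent true; consequent holds (witness at 5) → ✓
All positions satisfy it → formula holds.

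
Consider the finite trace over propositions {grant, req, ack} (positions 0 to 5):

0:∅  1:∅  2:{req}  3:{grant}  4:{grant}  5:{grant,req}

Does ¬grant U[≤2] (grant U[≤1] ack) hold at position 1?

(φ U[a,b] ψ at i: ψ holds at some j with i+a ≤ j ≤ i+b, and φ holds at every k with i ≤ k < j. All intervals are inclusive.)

Need some j in [1,3] with (grant U[≤1] ack), and ¬grant at every k in [1,j-1].
  j=1: (grant U[≤1] ack) — fails.
  j=2: (grant U[≤1] ack) — fails.
  j=3: (grant U[≤1] ack) — fails.
No j in the window works → until fails.

False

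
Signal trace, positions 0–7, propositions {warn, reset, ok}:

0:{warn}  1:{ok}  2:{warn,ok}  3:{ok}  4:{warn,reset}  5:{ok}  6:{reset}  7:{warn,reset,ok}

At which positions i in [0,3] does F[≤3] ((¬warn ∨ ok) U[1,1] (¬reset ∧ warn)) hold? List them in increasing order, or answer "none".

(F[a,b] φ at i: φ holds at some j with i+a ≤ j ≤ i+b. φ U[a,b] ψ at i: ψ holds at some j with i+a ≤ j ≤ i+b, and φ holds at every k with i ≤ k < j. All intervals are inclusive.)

0, 1

Evaluate at each i in [0,3]:
  i=0: ✓ (witness j=1)
  i=1: ✓ (witness j=1)
  i=2: ✗ (none in [2,5])
  i=3: ✗ (none in [3,6])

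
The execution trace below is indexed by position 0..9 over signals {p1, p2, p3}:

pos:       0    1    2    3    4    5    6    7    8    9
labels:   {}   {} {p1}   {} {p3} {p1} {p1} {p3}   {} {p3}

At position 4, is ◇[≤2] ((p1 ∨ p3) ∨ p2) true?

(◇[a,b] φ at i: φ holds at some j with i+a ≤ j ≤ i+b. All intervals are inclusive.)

True

Check ((p1 ∨ p3) ∨ p2) at each j in [4,6]:
  j=4: true
  j=5: true
  j=6: true
Found at j=4 → formula holds.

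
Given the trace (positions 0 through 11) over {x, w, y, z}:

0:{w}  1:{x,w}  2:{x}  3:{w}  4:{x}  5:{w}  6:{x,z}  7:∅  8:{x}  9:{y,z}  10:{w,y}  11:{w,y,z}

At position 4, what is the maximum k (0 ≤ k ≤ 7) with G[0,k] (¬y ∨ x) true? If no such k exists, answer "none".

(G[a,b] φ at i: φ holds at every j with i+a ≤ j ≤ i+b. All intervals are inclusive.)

4

(¬y ∨ x) must hold from j=4 onward; find where it first fails.
  j=4: holds
  j=5: holds
  j=6: holds
  j=7: holds
  j=8: holds
  j=9: fails
Holds on [4,8], so largest k = 4.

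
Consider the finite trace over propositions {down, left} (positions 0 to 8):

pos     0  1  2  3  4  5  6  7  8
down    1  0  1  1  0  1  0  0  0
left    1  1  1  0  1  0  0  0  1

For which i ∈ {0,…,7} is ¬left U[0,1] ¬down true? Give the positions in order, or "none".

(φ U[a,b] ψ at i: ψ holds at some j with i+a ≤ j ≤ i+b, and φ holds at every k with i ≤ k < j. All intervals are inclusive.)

1, 3, 4, 5, 6, 7

Evaluate at each i in [0,7]:
  i=0: ✗ (lhs fails at k=0 before rhs at j=1)
  i=1: ✓ (rhs at j=1)
  i=2: ✗ (no rhs in [2,3])
  i=3: ✓ (rhs at j=4; lhs holds on [3,3])
  i=4: ✓ (rhs at j=4)
  i=5: ✓ (rhs at j=6; lhs holds on [5,5])
  i=6: ✓ (rhs at j=6)
  i=7: ✓ (rhs at j=7)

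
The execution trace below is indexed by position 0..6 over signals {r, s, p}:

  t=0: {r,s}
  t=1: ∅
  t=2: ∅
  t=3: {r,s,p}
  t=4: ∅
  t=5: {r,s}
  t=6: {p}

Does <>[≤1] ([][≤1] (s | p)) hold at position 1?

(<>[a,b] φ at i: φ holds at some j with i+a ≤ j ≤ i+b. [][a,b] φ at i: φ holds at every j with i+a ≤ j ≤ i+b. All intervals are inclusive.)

Check [][≤1] (s | p) at each j in [1,2]:
  j=1: fails at 1
  j=2: fails at 2
No position in the window satisfies it → formula fails.

Does not hold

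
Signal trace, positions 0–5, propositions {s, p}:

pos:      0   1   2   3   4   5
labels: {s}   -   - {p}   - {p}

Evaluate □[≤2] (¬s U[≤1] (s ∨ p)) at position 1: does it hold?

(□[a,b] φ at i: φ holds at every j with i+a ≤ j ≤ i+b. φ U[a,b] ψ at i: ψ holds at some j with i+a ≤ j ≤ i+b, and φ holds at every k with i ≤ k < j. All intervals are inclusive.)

Check (¬s U[≤1] (s ∨ p)) at every j in [1,3]:
  j=1: fails
  j=2: holds
  j=3: holds
Fails at j=1 → formula fails.

Does not hold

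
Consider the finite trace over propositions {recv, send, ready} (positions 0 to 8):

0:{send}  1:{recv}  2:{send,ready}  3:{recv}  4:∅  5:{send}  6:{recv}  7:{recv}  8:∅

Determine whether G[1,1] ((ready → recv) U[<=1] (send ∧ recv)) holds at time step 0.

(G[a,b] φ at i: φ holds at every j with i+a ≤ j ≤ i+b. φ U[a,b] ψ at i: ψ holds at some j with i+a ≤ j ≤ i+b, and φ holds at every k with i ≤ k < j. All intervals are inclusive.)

Check ((ready → recv) U[<=1] (send ∧ recv)) at every j in [1,1]:
  j=1: fails
Fails at j=1 → formula fails.

False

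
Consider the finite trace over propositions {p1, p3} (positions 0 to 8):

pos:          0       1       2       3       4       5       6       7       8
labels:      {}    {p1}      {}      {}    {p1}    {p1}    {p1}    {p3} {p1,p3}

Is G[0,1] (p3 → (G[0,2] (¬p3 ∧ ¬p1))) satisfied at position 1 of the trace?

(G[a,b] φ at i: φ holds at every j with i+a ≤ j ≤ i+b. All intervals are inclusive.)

Check (p3 → (G[0,2] (¬p3 ∧ ¬p1))) at every j in [1,2]:
  j=1: antecedent false → ✓
  j=2: antecedent false → ✓
All positions satisfy it → formula holds.

Holds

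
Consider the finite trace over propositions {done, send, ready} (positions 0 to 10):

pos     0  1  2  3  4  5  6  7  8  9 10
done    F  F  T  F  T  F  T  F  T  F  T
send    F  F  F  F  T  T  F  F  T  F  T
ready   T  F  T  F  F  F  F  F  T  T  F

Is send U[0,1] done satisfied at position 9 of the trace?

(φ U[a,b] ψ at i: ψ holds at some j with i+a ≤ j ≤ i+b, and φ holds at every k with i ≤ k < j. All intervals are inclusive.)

Need some j in [9,10] with done, and send at every k in [9,j-1].
  j=9: done false.
  j=10: done holds, but send fails at k=9 → not this j.
No j in the window works → until fails.

No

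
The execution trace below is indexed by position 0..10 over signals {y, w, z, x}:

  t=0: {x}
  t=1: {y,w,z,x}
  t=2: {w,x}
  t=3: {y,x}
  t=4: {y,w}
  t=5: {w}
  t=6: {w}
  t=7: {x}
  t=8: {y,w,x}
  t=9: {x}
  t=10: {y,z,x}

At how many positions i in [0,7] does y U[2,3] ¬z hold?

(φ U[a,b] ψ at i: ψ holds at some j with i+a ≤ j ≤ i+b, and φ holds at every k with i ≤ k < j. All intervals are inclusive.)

Evaluate at each i in [0,7]:
  i=0: ✗ (lhs fails at k=0 before rhs at j=2)
  i=1: ✗ (lhs fails at k=2 before rhs at j=3)
  i=2: ✗ (lhs fails at k=2 before rhs at j=4)
  i=3: ✓ (rhs at j=5; lhs holds on [3,4])
  i=4: ✗ (lhs fails at k=5 before rhs at j=6)
  i=5: ✗ (lhs fails at k=5 before rhs at j=7)
  i=6: ✗ (lhs fails at k=6 before rhs at j=8)
  i=7: ✗ (lhs fails at k=7 before rhs at j=9)
Positions where it holds: {3} → 1.

1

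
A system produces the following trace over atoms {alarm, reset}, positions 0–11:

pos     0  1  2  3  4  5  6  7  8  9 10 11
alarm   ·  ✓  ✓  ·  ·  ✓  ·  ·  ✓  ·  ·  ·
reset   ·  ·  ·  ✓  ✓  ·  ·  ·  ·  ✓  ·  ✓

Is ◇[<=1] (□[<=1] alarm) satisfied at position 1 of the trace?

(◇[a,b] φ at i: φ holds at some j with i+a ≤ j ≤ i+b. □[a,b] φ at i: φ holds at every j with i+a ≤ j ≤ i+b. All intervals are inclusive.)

True

Check □[<=1] alarm at each j in [1,2]:
  j=1: holds on [1,2]
  j=2: fails at 3
Found at j=1 → formula holds.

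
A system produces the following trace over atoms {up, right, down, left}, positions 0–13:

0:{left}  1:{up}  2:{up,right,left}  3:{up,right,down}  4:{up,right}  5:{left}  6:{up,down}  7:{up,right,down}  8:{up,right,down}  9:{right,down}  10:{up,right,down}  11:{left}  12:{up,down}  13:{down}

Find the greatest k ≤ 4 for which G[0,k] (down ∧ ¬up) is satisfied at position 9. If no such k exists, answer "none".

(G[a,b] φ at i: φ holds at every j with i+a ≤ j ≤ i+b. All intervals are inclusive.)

(down ∧ ¬up) must hold from j=9 onward; find where it first fails.
  j=9: holds
  j=10: fails
Holds on [9,9], so largest k = 0.

0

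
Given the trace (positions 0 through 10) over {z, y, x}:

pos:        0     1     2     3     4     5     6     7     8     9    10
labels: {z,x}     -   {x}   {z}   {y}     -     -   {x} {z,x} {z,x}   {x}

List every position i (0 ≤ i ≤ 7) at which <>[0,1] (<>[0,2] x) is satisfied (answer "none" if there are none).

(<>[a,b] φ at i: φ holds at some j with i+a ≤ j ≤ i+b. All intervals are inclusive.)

0, 1, 2, 4, 5, 6, 7

Evaluate at each i in [0,7]:
  i=0: ✓ (witness j=0)
  i=1: ✓ (witness j=1)
  i=2: ✓ (witness j=2)
  i=3: ✗ (none in [3,4])
  i=4: ✓ (witness j=5)
  i=5: ✓ (witness j=5)
  i=6: ✓ (witness j=6)
  i=7: ✓ (witness j=7)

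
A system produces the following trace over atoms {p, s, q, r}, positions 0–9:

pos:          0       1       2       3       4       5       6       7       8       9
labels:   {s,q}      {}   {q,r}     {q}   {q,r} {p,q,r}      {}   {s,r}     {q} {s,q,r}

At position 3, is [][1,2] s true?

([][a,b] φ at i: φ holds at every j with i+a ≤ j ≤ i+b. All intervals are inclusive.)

False

Check s at every j in [4,5]:
  j=4: false
  j=5: false
Fails at j=4 → formula fails.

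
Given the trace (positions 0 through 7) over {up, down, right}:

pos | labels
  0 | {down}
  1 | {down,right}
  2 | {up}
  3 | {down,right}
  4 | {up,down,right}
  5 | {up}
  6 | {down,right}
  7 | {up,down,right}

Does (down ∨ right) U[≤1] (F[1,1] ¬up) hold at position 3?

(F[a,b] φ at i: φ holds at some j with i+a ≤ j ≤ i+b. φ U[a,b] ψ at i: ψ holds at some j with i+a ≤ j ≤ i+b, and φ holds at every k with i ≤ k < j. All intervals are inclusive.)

Need some j in [3,4] with F[1,1] ¬up, and (down ∨ right) at every k in [3,j-1].
  j=3: F[1,1] ¬up — fails (none in [4,4]).
  j=4: F[1,1] ¬up — fails (none in [5,5]).
No j in the window works → until fails.

Does not hold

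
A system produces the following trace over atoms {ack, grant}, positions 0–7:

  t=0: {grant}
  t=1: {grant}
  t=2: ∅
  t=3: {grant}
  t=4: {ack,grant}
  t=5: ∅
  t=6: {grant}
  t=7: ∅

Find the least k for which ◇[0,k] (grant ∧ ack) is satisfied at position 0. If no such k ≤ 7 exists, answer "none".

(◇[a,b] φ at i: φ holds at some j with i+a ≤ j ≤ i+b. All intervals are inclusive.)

Scan j = 0,1,… for (grant ∧ ack):
  j=0: fails
  j=1: fails
  j=2: fails
  j=3: fails
  j=4: holds
First hit at j=4, so smallest k = 4-0 = 4.

4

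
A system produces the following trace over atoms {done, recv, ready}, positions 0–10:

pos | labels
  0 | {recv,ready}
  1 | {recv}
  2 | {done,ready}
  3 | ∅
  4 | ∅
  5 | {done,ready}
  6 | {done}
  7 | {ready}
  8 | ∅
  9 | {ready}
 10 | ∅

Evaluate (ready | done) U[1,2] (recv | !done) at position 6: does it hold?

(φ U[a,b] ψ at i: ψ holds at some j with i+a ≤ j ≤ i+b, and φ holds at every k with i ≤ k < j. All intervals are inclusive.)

Need some j in [7,8] with (recv | !done), and (ready | done) at every k in [6,j-1].
  j=7: (recv | !done) holds; (ready | done) holds at every k in [6,6] → satisfied.

Holds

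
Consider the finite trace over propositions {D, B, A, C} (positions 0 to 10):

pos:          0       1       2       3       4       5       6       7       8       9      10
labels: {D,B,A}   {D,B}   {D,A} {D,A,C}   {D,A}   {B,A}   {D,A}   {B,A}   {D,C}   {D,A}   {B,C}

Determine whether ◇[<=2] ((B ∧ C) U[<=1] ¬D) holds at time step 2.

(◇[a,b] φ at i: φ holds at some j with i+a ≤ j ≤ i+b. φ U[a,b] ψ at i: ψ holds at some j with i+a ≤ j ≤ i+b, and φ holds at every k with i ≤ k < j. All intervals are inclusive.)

Check ((B ∧ C) U[<=1] ¬D) at each j in [2,4]:
  j=2: fails
  j=3: fails
  j=4: fails
No position in the window satisfies it → formula fails.

Does not hold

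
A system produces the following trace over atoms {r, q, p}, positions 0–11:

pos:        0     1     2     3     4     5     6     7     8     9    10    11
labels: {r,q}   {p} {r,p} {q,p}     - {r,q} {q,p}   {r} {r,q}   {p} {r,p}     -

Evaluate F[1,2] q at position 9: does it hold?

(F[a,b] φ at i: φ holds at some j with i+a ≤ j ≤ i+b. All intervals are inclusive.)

Check q at each j in [10,11]:
  j=10: false
  j=11: false
No position in the window satisfies it → formula fails.

False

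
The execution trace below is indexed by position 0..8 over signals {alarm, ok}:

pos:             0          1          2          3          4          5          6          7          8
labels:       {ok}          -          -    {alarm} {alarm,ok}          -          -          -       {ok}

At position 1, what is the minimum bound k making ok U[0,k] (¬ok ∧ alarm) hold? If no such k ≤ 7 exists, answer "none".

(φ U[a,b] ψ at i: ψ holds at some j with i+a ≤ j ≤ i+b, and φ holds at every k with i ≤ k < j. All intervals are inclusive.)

none

Need earliest j ≥ 1 with (¬ok ∧ alarm), and ok at every k in [1,j-1].
  j=1: rhs fails.
  j=2: rhs fails.
  j=3: rhs holds but lhs fails at k=1.
  j=4: rhs fails.
  j=5: rhs fails.
  j=6: rhs fails.
  j=7: rhs fails.
  j=8: rhs fails.
No witness within the range → none.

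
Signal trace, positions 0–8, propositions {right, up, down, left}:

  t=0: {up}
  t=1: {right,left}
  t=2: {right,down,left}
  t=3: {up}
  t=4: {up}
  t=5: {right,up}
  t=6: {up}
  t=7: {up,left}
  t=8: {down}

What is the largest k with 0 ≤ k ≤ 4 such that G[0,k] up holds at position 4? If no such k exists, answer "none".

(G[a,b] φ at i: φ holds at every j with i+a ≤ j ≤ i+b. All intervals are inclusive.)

up must hold from j=4 onward; find where it first fails.
  j=4: holds
  j=5: holds
  j=6: holds
  j=7: holds
  j=8: fails
Holds on [4,7], so largest k = 3.

3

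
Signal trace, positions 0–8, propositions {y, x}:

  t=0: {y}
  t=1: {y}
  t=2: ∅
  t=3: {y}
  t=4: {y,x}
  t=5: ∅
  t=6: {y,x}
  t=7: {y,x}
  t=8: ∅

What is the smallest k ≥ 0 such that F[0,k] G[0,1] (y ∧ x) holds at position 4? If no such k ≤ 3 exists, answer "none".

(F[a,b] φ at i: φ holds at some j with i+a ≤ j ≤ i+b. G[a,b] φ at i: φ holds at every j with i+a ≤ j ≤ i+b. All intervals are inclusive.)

2

Scan j = 4,5,… for G[0,1] (y ∧ x):
  j=4: fails
  j=5: fails
  j=6: holds
First hit at j=6, so smallest k = 6-4 = 2.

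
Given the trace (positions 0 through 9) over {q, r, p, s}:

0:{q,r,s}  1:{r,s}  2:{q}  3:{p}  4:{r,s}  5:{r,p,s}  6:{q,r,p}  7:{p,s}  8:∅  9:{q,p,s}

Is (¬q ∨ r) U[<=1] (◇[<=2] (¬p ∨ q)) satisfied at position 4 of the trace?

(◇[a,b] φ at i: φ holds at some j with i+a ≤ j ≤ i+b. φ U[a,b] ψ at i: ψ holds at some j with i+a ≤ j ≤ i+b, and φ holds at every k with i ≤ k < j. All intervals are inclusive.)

Need some j in [4,5] with ◇[<=2] (¬p ∨ q), and (¬q ∨ r) at every k in [4,j-1].
  j=4: ◇[<=2] (¬p ∨ q) holds; no prefix to check → satisfied.

Yes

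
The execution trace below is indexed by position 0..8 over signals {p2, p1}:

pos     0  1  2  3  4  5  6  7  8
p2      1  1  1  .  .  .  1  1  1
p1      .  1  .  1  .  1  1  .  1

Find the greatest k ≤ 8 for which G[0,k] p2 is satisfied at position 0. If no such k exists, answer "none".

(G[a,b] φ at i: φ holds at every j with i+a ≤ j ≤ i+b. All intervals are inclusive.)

p2 must hold from j=0 onward; find where it first fails.
  j=0: holds
  j=1: holds
  j=2: holds
  j=3: fails
Holds on [0,2], so largest k = 2.

2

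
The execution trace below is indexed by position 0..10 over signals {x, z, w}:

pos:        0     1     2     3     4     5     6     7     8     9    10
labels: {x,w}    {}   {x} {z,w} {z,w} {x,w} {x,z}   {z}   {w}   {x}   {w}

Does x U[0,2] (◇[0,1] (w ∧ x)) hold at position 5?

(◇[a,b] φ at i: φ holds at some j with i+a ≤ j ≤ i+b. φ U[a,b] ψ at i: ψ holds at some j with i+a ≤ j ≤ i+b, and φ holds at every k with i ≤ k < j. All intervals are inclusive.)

True

Need some j in [5,7] with ◇[0,1] (w ∧ x), and x at every k in [5,j-1].
  j=5: ◇[0,1] (w ∧ x) holds; no prefix to check → satisfied.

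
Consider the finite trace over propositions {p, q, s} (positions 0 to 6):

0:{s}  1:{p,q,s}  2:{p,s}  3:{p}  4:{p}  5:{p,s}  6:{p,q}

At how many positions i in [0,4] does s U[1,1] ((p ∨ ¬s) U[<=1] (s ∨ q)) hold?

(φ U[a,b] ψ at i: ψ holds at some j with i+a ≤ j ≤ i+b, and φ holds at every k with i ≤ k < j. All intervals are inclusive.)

Evaluate at each i in [0,4]:
  i=0: ✓ (rhs at j=1; lhs holds on [0,0])
  i=1: ✓ (rhs at j=2; lhs holds on [1,1])
  i=2: ✗ (no rhs in [3,3])
  i=3: ✗ (lhs fails at k=3 before rhs at j=4)
  i=4: ✗ (lhs fails at k=4 before rhs at j=5)
Positions where it holds: {0, 1} → 2.

2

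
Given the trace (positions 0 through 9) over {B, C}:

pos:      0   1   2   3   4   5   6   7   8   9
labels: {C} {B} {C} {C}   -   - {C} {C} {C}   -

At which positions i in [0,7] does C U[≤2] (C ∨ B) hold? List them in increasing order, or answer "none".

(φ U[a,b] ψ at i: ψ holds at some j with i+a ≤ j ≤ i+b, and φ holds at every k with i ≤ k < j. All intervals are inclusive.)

Evaluate at each i in [0,7]:
  i=0: ✓ (rhs at j=0)
  i=1: ✓ (rhs at j=1)
  i=2: ✓ (rhs at j=2)
  i=3: ✓ (rhs at j=3)
  i=4: ✗ (lhs fails at k=4 before rhs at j=6)
  i=5: ✗ (lhs fails at k=5 before rhs at j=6)
  i=6: ✓ (rhs at j=6)
  i=7: ✓ (rhs at j=7)

0, 1, 2, 3, 6, 7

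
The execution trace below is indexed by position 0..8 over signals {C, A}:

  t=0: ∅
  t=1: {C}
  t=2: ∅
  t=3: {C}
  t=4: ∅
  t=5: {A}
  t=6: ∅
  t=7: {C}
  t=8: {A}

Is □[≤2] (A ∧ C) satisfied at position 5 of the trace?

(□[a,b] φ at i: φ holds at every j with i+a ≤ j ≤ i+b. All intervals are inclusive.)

Does not hold

Check (A ∧ C) at every j in [5,7]:
  j=5: false
  j=6: false
  j=7: false
Fails at j=5 → formula fails.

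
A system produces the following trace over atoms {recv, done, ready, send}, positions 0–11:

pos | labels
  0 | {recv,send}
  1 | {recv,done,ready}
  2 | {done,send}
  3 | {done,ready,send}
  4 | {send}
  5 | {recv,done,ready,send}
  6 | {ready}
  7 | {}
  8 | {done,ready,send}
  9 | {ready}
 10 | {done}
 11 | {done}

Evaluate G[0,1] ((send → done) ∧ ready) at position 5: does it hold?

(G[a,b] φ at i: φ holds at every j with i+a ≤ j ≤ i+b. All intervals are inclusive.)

Yes

Check ((send → done) ∧ ready) at every j in [5,6]:
  j=5: true
  j=6: true
All positions satisfy it → formula holds.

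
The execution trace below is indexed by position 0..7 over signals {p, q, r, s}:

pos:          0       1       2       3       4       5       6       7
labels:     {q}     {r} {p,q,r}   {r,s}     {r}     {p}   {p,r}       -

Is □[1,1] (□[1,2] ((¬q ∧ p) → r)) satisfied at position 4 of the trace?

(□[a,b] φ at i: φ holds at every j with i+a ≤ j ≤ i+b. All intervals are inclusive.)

Yes

Check □[1,2] ((¬q ∧ p) → r) at every j in [5,5]:
  j=5: holds on [6,7]
All positions satisfy it → formula holds.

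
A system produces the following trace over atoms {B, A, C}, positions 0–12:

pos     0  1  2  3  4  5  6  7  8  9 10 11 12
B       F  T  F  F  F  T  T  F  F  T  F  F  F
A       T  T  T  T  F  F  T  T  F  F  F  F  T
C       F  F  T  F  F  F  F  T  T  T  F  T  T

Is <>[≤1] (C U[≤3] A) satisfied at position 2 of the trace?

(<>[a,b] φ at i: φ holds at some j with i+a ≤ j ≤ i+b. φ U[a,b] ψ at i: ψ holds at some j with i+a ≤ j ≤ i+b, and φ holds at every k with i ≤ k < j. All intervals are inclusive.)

True

Check (C U[≤3] A) at each j in [2,3]:
  j=2: holds
  j=3: holds
Found at j=2 → formula holds.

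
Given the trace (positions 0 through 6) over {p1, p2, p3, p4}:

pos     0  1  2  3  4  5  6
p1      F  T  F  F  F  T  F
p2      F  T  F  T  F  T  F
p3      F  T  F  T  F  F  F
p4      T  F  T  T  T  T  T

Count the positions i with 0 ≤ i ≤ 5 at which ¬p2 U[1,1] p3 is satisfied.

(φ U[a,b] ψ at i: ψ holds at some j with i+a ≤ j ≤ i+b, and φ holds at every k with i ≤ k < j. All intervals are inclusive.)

2

Evaluate at each i in [0,5]:
  i=0: ✓ (rhs at j=1; lhs holds on [0,0])
  i=1: ✗ (no rhs in [2,2])
  i=2: ✓ (rhs at j=3; lhs holds on [2,2])
  i=3: ✗ (no rhs in [4,4])
  i=4: ✗ (no rhs in [5,5])
  i=5: ✗ (no rhs in [6,6])
Positions where it holds: {0, 2} → 2.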